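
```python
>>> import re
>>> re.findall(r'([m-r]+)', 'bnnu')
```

Pattern: one or more of a character in [m-r] (captured).
Scanning left to right: at [1:3] match 'nn', group 1 = 'nn'.
One capturing group, so `findall` returns just the captured substring from the one match — 1 in all.

['nn']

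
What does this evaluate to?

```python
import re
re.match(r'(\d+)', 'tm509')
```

None

Pattern: one or more of a digit (captured).
`re.match` won't scan ahead — the pattern has to work from the very first character.
Here position 0 doesn't satisfy it, so the call returns None.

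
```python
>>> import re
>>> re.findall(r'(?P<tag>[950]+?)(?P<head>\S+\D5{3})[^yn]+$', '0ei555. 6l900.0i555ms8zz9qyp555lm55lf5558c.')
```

[('9', '00.0i555ms8zz9qyp555lm55lf555')]

Lazy quantifiers expand one character at a time until the remainder of the pattern can match.
2 groups means the one result is a tuple of 2 captured strings — 1 here.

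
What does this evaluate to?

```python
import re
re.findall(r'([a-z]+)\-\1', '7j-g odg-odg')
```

`\1` has to match the exact text group 1 already captured.
Scanning left to right: at [5:12] match 'odg-odg', group 1 = 'odg'.
Because there's exactly one group, `findall` drops the full match and keeps group 1 from the one hit.

['odg']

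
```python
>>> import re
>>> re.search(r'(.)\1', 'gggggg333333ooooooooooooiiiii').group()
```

`\1` has to match the exact text group 1 already captured.
`re.search` tries every starting position until one works.
The match spans [0:2] → 'gg'.
Captured: group 1 = 'g'.

'gg'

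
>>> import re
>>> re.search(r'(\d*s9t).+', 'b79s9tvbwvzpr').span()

(1, 13)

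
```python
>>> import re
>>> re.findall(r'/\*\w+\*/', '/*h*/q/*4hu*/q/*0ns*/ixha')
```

Matches: at [0:5] → '/*h*/'; at [6:13] → '/*4hu*/'; at [14:21] → '/*0ns*/'.
Since nothing is captured, `findall` lists the 3 matched substrings directly.

['/*h*/', '/*4hu*/', '/*0ns*/']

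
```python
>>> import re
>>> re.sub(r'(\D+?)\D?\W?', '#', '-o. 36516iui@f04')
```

'##36516###04'

This matches one or more of a non-digit (lazy) (captured); then optionally a non-digit, then optionally a non-word character.
Matches: at [0:3] → '-o.'; at [3:4] → ' '; at [9:11] → 'iu'; at [11:13] → 'i@'; at [13:14] → 'f'.
Each match is replaced by '#'.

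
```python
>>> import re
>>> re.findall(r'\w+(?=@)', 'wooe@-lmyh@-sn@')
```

['wooe', 'lmyh', 'sn']

The `(?=…)`/`(?<=…)` assertion just peeks at neighbouring text; it doesn't advance the match position.
Walking the string: at [0:4] → 'wooe'; at [6:10] → 'lmyh'; at [12:14] → 'sn'.
`findall` yields the raw match text (3 of them) because the pattern has no groups.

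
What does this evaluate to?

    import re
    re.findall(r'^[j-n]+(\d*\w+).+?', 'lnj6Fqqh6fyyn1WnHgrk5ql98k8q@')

['6Fqqh6fyyn1WnHgrk5ql98k8q']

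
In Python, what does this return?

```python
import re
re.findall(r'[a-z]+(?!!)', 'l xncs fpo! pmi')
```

The negative lookahead/lookbehind blocks any match where the forbidden context is present.
Scanning left to right: at [0:1] → 'l'; at [2:6] → 'xncs'; at [7:9] → 'fp'; at [12:15] → 'pmi'.
Since nothing is captured, `findall` lists the 4 matched substrings directly.

['l', 'xncs', 'fp', 'pmi']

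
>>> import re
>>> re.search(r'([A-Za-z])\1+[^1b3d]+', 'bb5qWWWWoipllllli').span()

After group 1 captures some text, `\1` only succeeds where that same text appears again.
The match spans [0:17] → 'bb5qWWWWoipllllli'.

(0, 17)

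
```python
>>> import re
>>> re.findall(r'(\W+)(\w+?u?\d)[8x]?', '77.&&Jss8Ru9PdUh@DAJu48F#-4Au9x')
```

[('.&&', 'Jss8'), ('@', 'DAJu4'), ('#-', '4Au9')]

The pattern matches one or more of a non-word character (captured); then one or more of a word character (lazy), then optionally a literal 'u', then a digit (captured); then optionally one of [8x].
Scanning left to right: at [2:9] match '.&&Jss8', groups = ('.&&', 'Jss8'); at [16:23] match '@DAJu48', groups = ('@', 'DAJu4'); at [24:31] match '#-4Au9x', groups = ('#-', '4Au9').
Multiple groups make `findall` return tuples — one 2-tuple for each match.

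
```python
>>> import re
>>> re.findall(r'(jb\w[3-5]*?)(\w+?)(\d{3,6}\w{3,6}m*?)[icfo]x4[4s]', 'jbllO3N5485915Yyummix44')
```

The pattern matches the literal 'jb', then a word character, then zero or more of a character in [3-5] (lazy) (captured); then one or more of a word character (lazy) (captured); then 3 to 6 of a digit, then 3 to 6 of a word character, then zero or more of the literal 'm' (lazy) (captured); then one of [icfo], then the literal 'x4', then one of [4s].
A non-greedy quantifier consumes as few characters as it can — just enough that the remainder of the pattern still matches from where it stops; whatever follows it matches normally.
Matches: at [0:23] match 'jbllO3N5485915Yyummix44', groups = ('jbl', 'lO3N', '5485915Yyumm').
With 3 capturing groups, `findall` returns a 3-tuple per match.

[('jbl', 'lO3N', '5485915Yyumm')]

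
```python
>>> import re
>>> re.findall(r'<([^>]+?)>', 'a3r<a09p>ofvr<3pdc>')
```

['a09p', '3pdc']

Walking the string: at [3:9] match '<a09p>', group 1 = 'a09p'; at [13:19] match '<3pdc>', group 1 = '3pdc'.
`findall` collects group 1 from each match (2 total).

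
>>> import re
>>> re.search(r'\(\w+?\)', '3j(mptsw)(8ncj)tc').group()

`re.search` tries every starting position until one works.
The match spans [2:9] → '(mptsw)'.

'(mptsw)'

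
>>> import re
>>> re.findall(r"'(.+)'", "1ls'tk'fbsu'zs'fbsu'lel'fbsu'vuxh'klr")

Walking the string: at [3:34] match "'tk'fbsu'zs'fbsu'lel'fbsu'vuxh'", group 1 = "tk'fbsu'zs'fbsu'lel'fbsu'vuxh".
Because there's exactly one group, `findall` drops the full match and keeps group 1 from the one hit.

["tk'fbsu'zs'fbsu'lel'fbsu'vuxh"]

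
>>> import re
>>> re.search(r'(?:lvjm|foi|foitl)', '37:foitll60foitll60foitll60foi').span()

(3, 6)

Alternation tries branches left to right and keeps the first one that lets the overall match succeed at that position.
The match spans [3:6] → 'foi'.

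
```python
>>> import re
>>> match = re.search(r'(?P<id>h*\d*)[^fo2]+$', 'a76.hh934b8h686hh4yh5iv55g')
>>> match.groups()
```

('',)

The match spans [0:26] → 'a76.hh934b8h686hh4yh5iv55g'.
Captured: group 1 = ''.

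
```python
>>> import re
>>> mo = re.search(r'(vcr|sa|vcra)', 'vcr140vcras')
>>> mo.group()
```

'vcr'

The match spans [0:3] → 'vcr'.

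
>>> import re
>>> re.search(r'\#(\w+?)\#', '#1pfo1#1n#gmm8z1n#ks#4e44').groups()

`re.search` tries every starting position until one works.
The match spans [0:7] → '#1pfo1#'.
Captured: group 1 = '1pfo1'.

('1pfo1',)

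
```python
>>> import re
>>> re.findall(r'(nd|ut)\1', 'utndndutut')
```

['nd', 'ut']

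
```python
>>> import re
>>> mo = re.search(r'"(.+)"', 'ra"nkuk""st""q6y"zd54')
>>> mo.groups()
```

The match spans [2:17] → '"nkuk""st""q6y"'.
Captured: group 1 = 'nkuk""st""q6y'.

('nkuk""st""q6y',)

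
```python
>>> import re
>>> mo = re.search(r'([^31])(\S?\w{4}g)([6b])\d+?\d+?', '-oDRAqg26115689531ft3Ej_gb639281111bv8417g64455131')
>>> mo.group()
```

'ft3Ej_gb63'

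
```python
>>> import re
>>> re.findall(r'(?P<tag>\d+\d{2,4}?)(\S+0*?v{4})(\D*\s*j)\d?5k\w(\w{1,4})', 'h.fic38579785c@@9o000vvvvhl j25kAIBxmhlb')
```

[('38579785', 'c@@9o000vvvv', 'hl j', 'IBxm')]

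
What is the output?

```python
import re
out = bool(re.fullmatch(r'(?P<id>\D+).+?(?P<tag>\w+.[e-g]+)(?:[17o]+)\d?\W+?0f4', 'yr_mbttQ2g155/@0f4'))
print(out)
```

False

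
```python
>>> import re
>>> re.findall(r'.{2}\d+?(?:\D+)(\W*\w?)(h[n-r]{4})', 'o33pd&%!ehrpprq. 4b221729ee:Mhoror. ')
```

This matches exactly 2 of any character, then one or more of a digit (lazy); then one or more of a non-digit (non-capturing group); then zero or more of a non-word character, then optionally a word character (captured); then the literal 'h', then exactly 4 of a character in [n-r] (captured).
Scanning left to right: at [0:14] match 'o33pd&%!ehrppr', groups = ('', 'hrppr'); at [17:34] match '4b221729ee:Mhoror', groups = ('', 'horor').
With 2 capturing groups, `findall` returns a 2-tuple per match.

[('', 'hrppr'), ('', 'horor')]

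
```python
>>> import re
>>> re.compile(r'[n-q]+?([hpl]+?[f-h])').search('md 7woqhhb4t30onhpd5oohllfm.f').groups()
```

('hh',)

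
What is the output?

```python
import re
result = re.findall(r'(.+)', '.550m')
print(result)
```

This matches one or more of any character (captured).
`findall` collects group 1 from the one match (1 total).

['.550m']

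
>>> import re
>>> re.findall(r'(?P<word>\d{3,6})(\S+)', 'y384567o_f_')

This matches 3 to 6 of a digit (captured as 'word'); then one or more of a non-whitespace character (captured).
Matches: at [1:11] match '384567o_f_', groups = ('384567', 'o_f_').
Multiple groups make `findall` return tuples — one 2-tuple for the one match.

[('384567', 'o_f_')]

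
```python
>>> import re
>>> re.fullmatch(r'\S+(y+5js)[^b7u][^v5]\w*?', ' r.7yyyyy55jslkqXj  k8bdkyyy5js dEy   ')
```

None

`re.fullmatch` is like wrapping the pattern in `^…$` (in single-line mode).
Here the string isn't matched end-to-end, so the call returns None.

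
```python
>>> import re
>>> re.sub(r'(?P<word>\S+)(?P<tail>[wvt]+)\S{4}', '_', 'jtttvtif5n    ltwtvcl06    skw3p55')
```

Each match is replaced by '_'.

'_    _    _'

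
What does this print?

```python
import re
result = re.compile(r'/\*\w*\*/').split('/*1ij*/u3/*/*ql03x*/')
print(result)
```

['', 'u3/*', '']

Splitting on the pattern gives 3 pieces.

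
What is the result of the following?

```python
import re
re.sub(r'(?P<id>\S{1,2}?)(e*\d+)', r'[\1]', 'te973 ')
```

'[t] '

Pattern: 1 to 2 of a non-whitespace character (lazy) (captured as 'id'); then zero or more of the literal 'e', then one or more of a digit (captured).
The `?` after the quantifier makes it lazy — it takes as little as possible before letting the rest of the pattern try.
Matches: at [0:5] → 'te973'.
The replacement refers to a captured group, so each match is rewritten using its own captured text.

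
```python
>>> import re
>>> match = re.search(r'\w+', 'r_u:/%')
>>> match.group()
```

'r_u'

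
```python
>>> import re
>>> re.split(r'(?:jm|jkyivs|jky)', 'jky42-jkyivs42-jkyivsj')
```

['', '42-', '42-', 'j']

The regex engine tests alternatives in the order written; an earlier branch that matches wins even if a later one would match more.
Matches to split on: at [0:3] → 'jky'; at [6:12] → 'jkyivs'; at [15:21] → 'jkyivs'.
The string is cut at each match, leaving 4 pieces.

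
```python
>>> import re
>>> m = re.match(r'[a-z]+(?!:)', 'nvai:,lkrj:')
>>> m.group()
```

'nva'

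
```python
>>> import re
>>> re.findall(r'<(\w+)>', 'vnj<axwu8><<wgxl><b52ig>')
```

`findall` collects group 1 from each match (3 total).

['axwu8', 'wgxl', 'b52ig']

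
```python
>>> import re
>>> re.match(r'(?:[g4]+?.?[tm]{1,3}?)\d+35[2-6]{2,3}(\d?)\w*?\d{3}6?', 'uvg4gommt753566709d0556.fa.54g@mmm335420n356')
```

None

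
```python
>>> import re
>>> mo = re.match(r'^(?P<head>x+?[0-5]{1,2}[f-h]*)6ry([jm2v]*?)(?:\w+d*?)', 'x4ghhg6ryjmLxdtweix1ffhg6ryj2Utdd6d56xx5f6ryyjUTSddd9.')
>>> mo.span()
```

Pattern: anchored at the start of the string; then one or more of the literal 'x' (lazy), then 1 to 2 of a character in [0-5], then zero or more of a character in [f-h] (captured as 'head'); then the literal '6r', then a literal 'y'; then zero or more of one of [jm2v] (lazy) (captured); then one or more of a word character, then zero or more of the literal 'd' (lazy) (non-capturing group).
`match` is anchored at position 0; if the pattern doesn't fit there, it returns None.
The match spans [0:53] → 'x4ghhg6ryjmLxdtweix1ffhg6ryj2Utdd6d56xx5f6ryyjUTSddd9'.
Captured: group 1 = 'x4ghhg', group 2 = ''.

(0, 53)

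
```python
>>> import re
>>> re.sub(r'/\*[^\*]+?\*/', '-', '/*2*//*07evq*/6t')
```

'--6t'

Matches: at [0:5] → '/*2*/'; at [5:14] → '/*07evq*/'.
`sub` substitutes '-' at each match site.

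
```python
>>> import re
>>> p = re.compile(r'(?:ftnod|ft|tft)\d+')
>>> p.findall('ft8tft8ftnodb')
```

Since nothing is captured, `findall` lists the 2 matched substrings directly.

['ft8', 'tft8']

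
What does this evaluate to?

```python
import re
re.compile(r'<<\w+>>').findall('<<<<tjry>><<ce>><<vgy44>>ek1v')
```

Walking the string: at [2:10] → '<<tjry>>'; at [10:16] → '<<ce>>'; at [16:25] → '<<vgy44>>'.
Since nothing is captured, `findall` lists the 3 matched substrings directly.

['<<tjry>>', '<<ce>>', '<<vgy44>>']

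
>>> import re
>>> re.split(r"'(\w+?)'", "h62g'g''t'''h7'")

['h62g', 'g', '', 't', "'", 'h7', '']

The group in the pattern means `split` returns the separators' captures alongside the pieces.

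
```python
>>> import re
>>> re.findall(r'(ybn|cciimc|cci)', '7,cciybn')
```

['cci', 'ybn']

`findall` collects group 1 from each match (2 total).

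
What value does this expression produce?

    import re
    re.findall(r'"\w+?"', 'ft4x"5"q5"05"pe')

Scanning left to right: at [4:7] → '"5"'; at [9:13] → '"05"'.
`findall` yields the raw match text (2 of them) because the pattern has no groups.

['"5"', '"05"']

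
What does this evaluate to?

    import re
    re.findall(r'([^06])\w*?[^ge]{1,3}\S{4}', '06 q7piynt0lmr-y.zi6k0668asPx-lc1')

With a single group, `findall` returns only what that group captured — 3 items.

[' ', 'l', 'k']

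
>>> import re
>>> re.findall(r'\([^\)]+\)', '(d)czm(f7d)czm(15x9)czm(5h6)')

`findall` yields the raw match text (4 of them) because the pattern has no groups.

['(d)', '(f7d)', '(15x9)', '(5h6)']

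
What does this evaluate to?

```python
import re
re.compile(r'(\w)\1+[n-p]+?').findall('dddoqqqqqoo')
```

['d', 'q']

After group 1 captures some text, `\1` only succeeds where that same text appears again.
Scanning left to right: at [0:4] match 'dddo', group 1 = 'd'; at [4:10] match 'qqqqqo', group 1 = 'q'.
One capturing group, so `findall` returns just the captured substring from each match — 2 in all.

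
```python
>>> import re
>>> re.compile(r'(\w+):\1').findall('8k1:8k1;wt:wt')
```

A backreference is literal: `\1` must see the identical characters the first group matched.
Matches: at [0:7] match '8k1:8k1', group 1 = '8k1'; at [8:13] match 'wt:wt', group 1 = 'wt'.
Because there's exactly one group, `findall` drops the full match and keeps group 1 from each hit.

['8k1', 'wt']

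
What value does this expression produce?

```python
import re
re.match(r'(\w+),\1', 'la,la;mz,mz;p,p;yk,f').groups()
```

The backreference `\1` re-matches whatever the first group consumed, character for character.
`re.match` won't scan ahead — the pattern has to work from the very first character.
The match spans [0:5] → 'la,la'.
Captured: group 1 = 'la'.

('la',)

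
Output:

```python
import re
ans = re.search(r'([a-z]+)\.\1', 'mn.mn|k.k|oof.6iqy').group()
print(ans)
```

mn.mn

`\1` is not a pattern — it's the concrete string captured by group 1, re-applied verbatim.
Unlike `match`, `search` isn't anchored — it looks for the pattern anywhere in the string.
The match spans [0:5] → 'mn.mn'.
Captured: group 1 = 'mn'.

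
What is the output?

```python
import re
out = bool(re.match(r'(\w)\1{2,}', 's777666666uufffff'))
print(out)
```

A backreference is literal: `\1` must see the identical characters the first group matched.
With `match`, the pattern is implicitly anchored at the beginning.
Here the pattern fails at index 0, so the call returns None, and `bool(None)` is False.

False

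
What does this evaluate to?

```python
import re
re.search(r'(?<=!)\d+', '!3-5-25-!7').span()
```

(1, 2)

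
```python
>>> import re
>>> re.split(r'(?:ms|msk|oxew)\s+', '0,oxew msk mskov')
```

['0,', '', 'mskov']

Matches to split on: at [2:7] → 'oxew '; at [7:11] → 'msk '.
The string is cut at each match, leaving 3 pieces.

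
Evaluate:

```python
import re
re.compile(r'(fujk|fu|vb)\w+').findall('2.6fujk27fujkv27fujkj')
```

['fujk']

`|` is ordered: at each position the engine commits to the first alternative that works.
`findall` collects group 1 from the one match (1 total).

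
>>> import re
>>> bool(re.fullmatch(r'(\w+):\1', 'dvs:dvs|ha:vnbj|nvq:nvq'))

False

`fullmatch` succeeds only if the pattern covers the string from start to end.
Here the string isn't matched end-to-end, so the call returns None, and `bool(None)` is False.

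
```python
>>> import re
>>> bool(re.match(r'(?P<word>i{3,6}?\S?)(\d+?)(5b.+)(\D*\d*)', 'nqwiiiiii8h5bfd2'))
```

Pattern: 3 to 6 of the literal 'i' (lazy), then optionally a non-whitespace character (captured as 'word'); then one or more of a digit (lazy) (captured); then the literal '5b', then one or more of any character (captured); then zero or more of a non-digit, then zero or more of a digit (captured).
With `match`, the pattern is implicitly anchored at the beginning.
Here the string doesn't start with a match, so the call returns None, and `bool(None)` is False.

False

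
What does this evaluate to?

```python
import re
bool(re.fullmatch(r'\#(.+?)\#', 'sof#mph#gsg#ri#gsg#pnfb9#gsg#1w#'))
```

False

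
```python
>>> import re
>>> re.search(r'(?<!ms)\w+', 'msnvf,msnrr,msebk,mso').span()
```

(0, 5)

`(?!…)`/`(?<!…)` only lets a position through if the neighbouring text does NOT match; no characters are consumed.
The match spans [0:5] → 'msnvf'.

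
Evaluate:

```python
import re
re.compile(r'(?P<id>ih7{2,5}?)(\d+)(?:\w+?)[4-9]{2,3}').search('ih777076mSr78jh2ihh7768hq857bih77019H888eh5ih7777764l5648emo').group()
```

'ih777076mSr78'

The pattern matches the literal 'ih', then 2 to 5 of a literal '7' (lazy) (captured as 'id'); then one or more of a digit (captured); then one or more of a word character (lazy) (non-capturing group); then 2 to 3 of a character in [4-9].
The `?` after the quantifier makes it lazy — it takes as little as possible before letting the rest of the pattern try.
Unlike `match`, `search` isn't anchored — it looks for the pattern anywhere in the string.
The match spans [0:13] → 'ih777076mSr78'.
Captured: group 1 = 'ih77', group 2 = '7076'.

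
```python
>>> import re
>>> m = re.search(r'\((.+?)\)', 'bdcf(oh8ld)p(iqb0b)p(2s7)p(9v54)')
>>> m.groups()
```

('oh8ld',)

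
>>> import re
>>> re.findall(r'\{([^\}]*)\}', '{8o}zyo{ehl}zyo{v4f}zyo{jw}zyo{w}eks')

['8o', 'ehl', 'v4f', 'jw', 'w']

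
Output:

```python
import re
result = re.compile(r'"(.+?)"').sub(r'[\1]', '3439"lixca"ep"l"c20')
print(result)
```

Matches: at [4:11] → '"lixca"'; at [13:16] → '"l"'.
The replacement refers to a captured group, so each match is rewritten using its own captured text.

3439[lixca]ep[l]c20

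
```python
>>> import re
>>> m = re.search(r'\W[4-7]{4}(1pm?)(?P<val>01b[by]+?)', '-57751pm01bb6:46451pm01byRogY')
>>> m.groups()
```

('1pm', '01bb')

This matches a non-word character, then exactly 4 of a character in [4-7]; then the literal '1p', then optionally a literal 'm' (captured); then the literal '01b', then one or more of one of [by] (lazy) (captured as 'val').
`re.search` scans for the first position where the pattern succeeds.
The match spans [0:12] → '-57751pm01bb'.
Captured: group 1 = '1pm', group 2 = '01bb'.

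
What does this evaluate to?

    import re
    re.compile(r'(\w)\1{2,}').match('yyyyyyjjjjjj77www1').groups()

('y',)

The match spans [0:6] → 'yyyyyy'.
Captured: group 1 = 'y'.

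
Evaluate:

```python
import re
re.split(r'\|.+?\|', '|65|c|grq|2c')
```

Because the quantifier is non-greedy, it stops expanding at the earliest point where the rest of the pattern can succeed.
`split` removes every match and returns the 3 fragments in between.

['', 'c', '2c']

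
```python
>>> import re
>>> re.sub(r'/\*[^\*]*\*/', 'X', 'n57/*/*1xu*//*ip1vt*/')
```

'n57/*XX'

Each match is replaced by 'X'.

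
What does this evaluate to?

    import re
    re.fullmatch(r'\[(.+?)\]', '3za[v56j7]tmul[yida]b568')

None

For `fullmatch`, every character of the input must be accounted for by the pattern.
Here there's no way to consume every character, so the call returns None.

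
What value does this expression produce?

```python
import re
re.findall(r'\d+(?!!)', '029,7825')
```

The negative lookaround is zero-width — it rules out positions where the adjacent text would match, without consuming anything.
`findall` yields the raw match text (2 of them) because the pattern has no groups.

['029', '7825']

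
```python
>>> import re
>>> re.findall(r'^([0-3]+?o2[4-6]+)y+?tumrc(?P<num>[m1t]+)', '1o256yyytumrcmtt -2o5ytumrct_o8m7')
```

[('1o256', 'mtt')]

Pattern: anchored at the start of the string; then one or more of a character in [0-3] (lazy), then the literal 'o2', then one or more of a character in [4-6] (captured); then one or more of a literal 'y' (lazy); then the literal 'tu', then the literal 'mrc'; then one or more of one of [m1t] (captured as 'num').
Scanning left to right: at [0:16] match '1o256yyytumrcmtt', groups = ('1o256', 'mtt').
`findall` packs the 2 group values into a tuple for every match.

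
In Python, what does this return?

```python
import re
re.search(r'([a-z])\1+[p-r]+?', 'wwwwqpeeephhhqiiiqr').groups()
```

('w',)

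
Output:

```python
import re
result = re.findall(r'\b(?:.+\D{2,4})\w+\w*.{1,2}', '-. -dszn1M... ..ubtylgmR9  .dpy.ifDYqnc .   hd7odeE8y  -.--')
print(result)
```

['dszn1M... ..ubtylgmR9  .dpy.ifDYqnc .   hd7odeE8y  ']

Pattern: a word boundary (`\b`, zero-width); then one or more of any character, then 2 to 4 of a non-digit (non-capturing group); then one or more of a word character; then zero or more of a word character, then 1 to 2 of any character.
Walking the string: at [4:55] → 'dszn1M... ..ubtylgmR9  .dpy.ifDYqnc .   hd7odeE8y  '.
With no groups in the pattern, `findall` gives back each whole match — 1 here.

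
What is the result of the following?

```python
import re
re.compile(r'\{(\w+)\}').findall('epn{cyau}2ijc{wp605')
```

['cyau']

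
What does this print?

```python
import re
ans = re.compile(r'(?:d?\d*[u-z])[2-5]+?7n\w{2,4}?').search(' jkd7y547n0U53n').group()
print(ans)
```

d7y547n0U

This matches optionally the literal 'd', then zero or more of a digit, then a character in [u-z] (non-capturing group); then one or more of a character in [2-5] (lazy), then the literal '7n', then 2 to 4 of a word character (lazy).
The `?` after the quantifier makes it lazy — it takes as little as possible before letting the rest of the pattern try.
`re.search` tries every starting position until one works.
The match spans [3:12] → 'd7y547n0U'.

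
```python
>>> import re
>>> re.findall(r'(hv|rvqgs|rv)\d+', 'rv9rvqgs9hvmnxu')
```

['rv', 'rvqgs']

Matches: at [0:3] match 'rv9', group 1 = 'rv'; at [3:9] match 'rvqgs9', group 1 = 'rvqgs'.
`findall` collects group 1 from each match (2 total).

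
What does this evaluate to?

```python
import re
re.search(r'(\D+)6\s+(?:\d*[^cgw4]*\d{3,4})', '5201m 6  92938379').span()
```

(4, 17)

Pattern: one or more of a non-digit (captured); then the literal '6', then one or more of whitespace; then zero or more of a digit, then zero or more of any character except [cgw4], then 3 to 4 of a digit (non-capturing group).
`re.search` tries every starting position until one works.
The match spans [4:17] → 'm 6  92938379'.
Captured: group 1 = 'm '.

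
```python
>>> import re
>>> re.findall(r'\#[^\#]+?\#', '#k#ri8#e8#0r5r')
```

Scanning left to right: at [0:3] → '#k#'; at [6:10] → '#e8#'.
No capturing groups, so `findall` returns the 2 full match strings.

['#k#', '#e8#']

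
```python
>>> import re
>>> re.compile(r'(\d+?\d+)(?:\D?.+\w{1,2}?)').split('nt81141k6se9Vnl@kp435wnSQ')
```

Pattern: one or more of a digit (lazy), then one or more of a digit (captured); then optionally a non-digit, then one or more of any character, then 1 to 2 of a word character (lazy) (non-capturing group).
Matches to split on: at [2:25] → '81141k6se9Vnl@kp435wnSQ'.
The group in the pattern means `split` returns the separators' captures alongside the pieces.

['nt', '81141', '']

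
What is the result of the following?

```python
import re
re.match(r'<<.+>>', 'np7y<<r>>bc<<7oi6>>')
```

None

`match` is anchored at position 0; if the pattern doesn't fit there, it returns None.
Here the pattern fails at index 0, so the call returns None.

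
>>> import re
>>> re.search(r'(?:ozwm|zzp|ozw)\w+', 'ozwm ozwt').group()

'ozwm'

`search` walks the string left to right and returns the first match it finds.
The match spans [0:4] → 'ozwm'.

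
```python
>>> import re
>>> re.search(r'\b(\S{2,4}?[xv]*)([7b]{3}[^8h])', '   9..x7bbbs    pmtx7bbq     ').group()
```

'9..x7bbb'

Pattern: a word boundary (`\b`, zero-width); then 2 to 4 of a non-whitespace character (lazy), then zero or more of one of [xv] (captured); then exactly 3 of one of [7b], then any character except [8h] (captured).
`re.search` tries every starting position until one works.
The match spans [3:11] → '9..x7bbb'.
Captured: group 1 = '9..x', group 2 = '7bbb'.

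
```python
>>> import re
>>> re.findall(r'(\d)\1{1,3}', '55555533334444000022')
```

After group 1 captures some text, `\1` only succeeds where that same text appears again.
Walking the string: at [0:4] match '5555', group 1 = '5'; at [4:6] match '55', group 1 = '5'; at [6:10] match '3333', group 1 = '3'; at [10:14] match '4444', group 1 = '4'; at [14:18] match '0000', group 1 = '0'; ….
With a single group, `findall` returns only what that group captured — 6 items.

['5', '5', '3', '4', '0', '2']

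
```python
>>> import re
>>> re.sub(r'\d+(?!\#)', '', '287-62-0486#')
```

'--6#'

The negative lookaround is zero-width — it rules out positions where the adjacent text would match, without consuming anything.
Matches: at [0:3] → '287'; at [4:6] → '62'; at [7:10] → '048'.
Every occurrence is swapped for ''.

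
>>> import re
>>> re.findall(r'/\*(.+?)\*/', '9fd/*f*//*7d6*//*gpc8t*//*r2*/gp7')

['f', '7d6', 'gpc8t', 'r2']

A non-greedy quantifier consumes as few characters as it can — just enough that the remainder of the pattern still matches from where it stops; whatever follows it matches normally.
Walking the string: at [3:8] match '/*f*/', group 1 = 'f'; at [8:15] match '/*7d6*/', group 1 = '7d6'; at [15:24] match '/*gpc8t*/', group 1 = 'gpc8t'; at [24:30] match '/*r2*/', group 1 = 'r2'.
One capturing group, so `findall` returns just the captured substring from each match — 4 in all.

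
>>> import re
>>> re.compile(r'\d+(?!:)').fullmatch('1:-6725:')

`(?!…)`/`(?<!…)` only lets a position through if the neighbouring text does NOT match; no characters are consumed.
`re.fullmatch` is like wrapping the pattern in `^…$` (in single-line mode).
Here the string isn't matched end-to-end, so the call returns None.

None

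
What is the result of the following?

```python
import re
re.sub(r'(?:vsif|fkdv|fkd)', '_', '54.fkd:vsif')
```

`sub` substitutes '_' at each match site.

'54._:_'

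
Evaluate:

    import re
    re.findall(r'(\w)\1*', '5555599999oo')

The backreference `\1` re-matches whatever the first group consumed, character for character.
Walking the string: at [0:5] match '55555', group 1 = '5'; at [5:10] match '99999', group 1 = '9'; at [10:12] match 'oo', group 1 = 'o'.
`findall` collects group 1 from each match (3 total).

['5', '9', 'o']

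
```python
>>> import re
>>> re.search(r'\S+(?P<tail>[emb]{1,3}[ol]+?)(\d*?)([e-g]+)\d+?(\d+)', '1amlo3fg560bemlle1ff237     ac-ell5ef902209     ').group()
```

'1amlo3fg560'

Pattern: one or more of a non-whitespace character; then 1 to 3 of one of [emb], then one or more of one of [ol] (lazy) (captured as 'tail'); then zero or more of a digit (lazy) (captured); then one or more of a character in [e-g] (captured); then one or more of a digit (lazy); then one or more of a digit (captured).
Unlike `match`, `search` isn't anchored — it looks for the pattern anywhere in the string.
The match spans [0:11] → '1amlo3fg560'.
Captured: group 1 = 'mlo', group 2 = '3', group 3 = 'fg', group 4 = '60'.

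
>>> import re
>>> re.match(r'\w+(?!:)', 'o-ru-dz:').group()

'o'

A negative assertion filters positions out without eating any characters.
`re.match` only tries the pattern at the start of the string.
The match spans [0:1] → 'o'.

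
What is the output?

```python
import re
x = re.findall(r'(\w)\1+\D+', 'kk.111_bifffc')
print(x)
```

['k', '1']

After group 1 captures some text, `\1` only succeeds where that same text appears again.
`findall` collects group 1 from each match (2 total).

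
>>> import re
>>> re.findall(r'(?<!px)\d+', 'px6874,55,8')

['874', '55', '8']

The negative lookaround is zero-width — it rules out positions where the adjacent text would match, without consuming anything.
`findall` yields the raw match text (3 of them) because the pattern has no groups.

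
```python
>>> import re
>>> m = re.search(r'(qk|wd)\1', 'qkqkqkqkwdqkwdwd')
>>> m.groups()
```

('qk',)

The match spans [0:4] → 'qkqk'.
Captured: group 1 = 'qk'.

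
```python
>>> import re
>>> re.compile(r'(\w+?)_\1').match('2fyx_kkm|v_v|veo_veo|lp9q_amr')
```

None

`\1` has to match the exact text group 1 already captured.
`re.match` only tries the pattern at the start of the string.
Here position 0 doesn't satisfy it, so the call returns None.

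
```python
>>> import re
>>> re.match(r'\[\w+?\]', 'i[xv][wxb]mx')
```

`match` is anchored at position 0; if the pattern doesn't fit there, it returns None.
Here the pattern fails at index 0, so the call returns None.

None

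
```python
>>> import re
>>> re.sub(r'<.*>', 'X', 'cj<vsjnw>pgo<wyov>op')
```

'cjXop'

Each match is replaced by 'X'.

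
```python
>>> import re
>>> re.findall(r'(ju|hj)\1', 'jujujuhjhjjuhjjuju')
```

['ju', 'hj', 'ju']

After group 1 captures some text, `\1` only succeeds where that same text appears again.
Because there's exactly one group, `findall` drops the full match and keeps group 1 from each hit.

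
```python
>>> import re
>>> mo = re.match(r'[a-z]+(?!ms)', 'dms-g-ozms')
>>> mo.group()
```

`match` is anchored at position 0; if the pattern doesn't fit there, it returns None.
The match spans [0:3] → 'dms'.

'dms'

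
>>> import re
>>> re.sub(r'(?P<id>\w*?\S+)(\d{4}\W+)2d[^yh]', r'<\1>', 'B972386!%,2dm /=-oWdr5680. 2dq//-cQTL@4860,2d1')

'<B97> </=-oWdr><//-cQTL@>'

Each match is replaced using the text its own group 1 captured.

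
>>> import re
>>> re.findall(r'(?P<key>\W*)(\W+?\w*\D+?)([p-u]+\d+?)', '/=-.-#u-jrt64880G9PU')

This matches zero or more of a non-word character (captured as 'key'); then one or more of a non-word character (lazy), then zero or more of a word character, then one or more of a non-digit (lazy) (captured); then one or more of a character in [p-u], then one or more of a digit (lazy) (captured).
Matches: at [0:12] match '/=-.-#u-jrt6', groups = ('/=-.-', '#u-j', 'rt6').
3 groups means the one result is a tuple of 3 captured strings — 1 here.

[('/=-.-', '#u-j', 'rt6')]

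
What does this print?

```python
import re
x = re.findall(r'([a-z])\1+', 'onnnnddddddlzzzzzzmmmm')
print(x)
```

['n', 'd', 'z', 'm']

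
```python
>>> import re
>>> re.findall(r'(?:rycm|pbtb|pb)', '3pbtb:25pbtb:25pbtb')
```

Alternation isn't longest-match — the leftmost alternative that fits at this position is chosen.
Scanning left to right: at [1:5] → 'pbtb'; at [8:12] → 'pbtb'; at [15:19] → 'pbtb'.
`findall` yields the raw match text (3 of them) because the pattern has no groups.

['pbtb', 'pbtb', 'pbtb']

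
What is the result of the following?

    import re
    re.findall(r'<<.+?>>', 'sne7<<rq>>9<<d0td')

['<<rq>>']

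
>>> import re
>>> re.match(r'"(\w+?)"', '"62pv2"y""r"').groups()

With `match`, the pattern is implicitly anchored at the beginning.
The match spans [0:7] → '"62pv2"'.
Captured: group 1 = '62pv2'.

('62pv2',)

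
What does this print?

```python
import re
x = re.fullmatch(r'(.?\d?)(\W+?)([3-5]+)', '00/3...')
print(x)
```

None

Pattern: optionally any character, then optionally a digit (captured); then one or more of a non-word character (lazy) (captured); then one or more of a character in [3-5] (captured).
`fullmatch` succeeds only if the pattern covers the string from start to end.
Here the pattern can't cover the whole string, so the call returns None.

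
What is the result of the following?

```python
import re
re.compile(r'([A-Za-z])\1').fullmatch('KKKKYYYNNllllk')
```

None

`\1` is not a pattern — it's the concrete string captured by group 1, re-applied verbatim.
`re.fullmatch` requires the pattern to consume the entire string.
Here there's no way to consume every character, so the call returns None.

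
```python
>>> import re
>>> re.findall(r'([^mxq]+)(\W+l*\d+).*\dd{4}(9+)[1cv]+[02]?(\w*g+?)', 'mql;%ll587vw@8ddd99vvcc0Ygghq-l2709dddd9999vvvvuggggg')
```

`findall` packs the 4 group values into a tuple for every match.

[('l;%ll587vw', '@8', '9999', 'uggggg')]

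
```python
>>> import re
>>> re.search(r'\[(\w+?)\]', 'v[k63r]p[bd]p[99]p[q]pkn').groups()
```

('k63r',)

`search` walks the string left to right and returns the first match it finds.
The match spans [1:7] → '[k63r]'.
Captured: group 1 = 'k63r'.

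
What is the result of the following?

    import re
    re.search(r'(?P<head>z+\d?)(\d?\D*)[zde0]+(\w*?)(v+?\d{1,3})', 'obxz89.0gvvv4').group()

Pattern: one or more of a literal 'z', then optionally a digit (captured as 'head'); then optionally a digit, then zero or more of a non-digit (captured); then one or more of one of [zde0]; then zero or more of a word character (lazy) (captured); then one or more of the literal 'v' (lazy), then 1 to 3 of a digit (captured).
`search` walks the string left to right and returns the first match it finds.
The match spans [3:13] → 'z89.0gvvv4'.
Captured: group 1 = 'z8', group 2 = '9.', group 3 = 'g', group 4 = 'vvv4'.

'z89.0gvvv4'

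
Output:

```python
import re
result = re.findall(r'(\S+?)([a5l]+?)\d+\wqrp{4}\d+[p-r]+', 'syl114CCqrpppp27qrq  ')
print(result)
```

With 2 capturing groups, `findall` returns a 2-tuple per match.
Nothing in the string satisfies the pattern, so the list is empty.

[]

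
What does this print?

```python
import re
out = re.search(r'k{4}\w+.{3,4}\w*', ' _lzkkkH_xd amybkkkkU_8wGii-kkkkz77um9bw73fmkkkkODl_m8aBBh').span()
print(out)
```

(16, 58)

Pattern: exactly 4 of a literal 'k', then one or more of a word character, then 3 to 4 of any character; then zero or more of a word character.
`re.search` scans for the first position where the pattern succeeds.
The match spans [16:58] → 'kkkkU_8wGii-kkkkz77um9bw73fmkkkkODl_m8aBBh'.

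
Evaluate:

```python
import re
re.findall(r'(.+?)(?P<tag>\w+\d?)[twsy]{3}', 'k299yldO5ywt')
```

[('k', '299yldO5')]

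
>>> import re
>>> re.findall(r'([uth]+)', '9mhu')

['hu']

This matches one or more of one of [uth] (captured).
With a single group, `findall` returns only what that group captured — 1 item.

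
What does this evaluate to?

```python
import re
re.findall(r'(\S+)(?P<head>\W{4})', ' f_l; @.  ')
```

This matches one or more of a non-whitespace character (captured); then exactly 4 of a non-word character (captured as 'head').
Multiple groups make `findall` return tuples — one 2-tuple for the one match.

[('f_l;', ' @. ')]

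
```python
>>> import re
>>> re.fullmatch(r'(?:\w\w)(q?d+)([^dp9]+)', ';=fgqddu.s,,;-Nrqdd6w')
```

None

`re.fullmatch` requires the pattern to consume the entire string.
Here the pattern can't cover the whole string, so the call returns None.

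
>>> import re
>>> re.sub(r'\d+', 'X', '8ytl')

This matches one or more of a digit.
Matches: at [0:1] → '8'.
Every occurrence is swapped for 'X'.

'Xytl'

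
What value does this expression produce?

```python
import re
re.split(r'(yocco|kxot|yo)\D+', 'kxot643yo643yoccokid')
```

['kxot643yo643', 'yocco', '']

The regex engine tests alternatives in the order written; an earlier branch that matches wins even if a later one would match more.
Matches to split on: at [12:20] → 'yoccokid'.
Because the pattern has a capturing group, `split` also inserts each captured text between the pieces.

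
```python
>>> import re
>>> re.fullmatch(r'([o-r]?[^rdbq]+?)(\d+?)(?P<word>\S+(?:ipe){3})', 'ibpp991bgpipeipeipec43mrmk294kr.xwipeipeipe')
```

Pattern: optionally a character in [o-r], then one or more of any character except [rdbq] (lazy) (captured); then one or more of a digit (lazy) (captured); then one or more of a non-whitespace character, then the literal 'ipe' repeated 3 times (captured as 'word').
For `fullmatch`, every character of the input must be accounted for by the pattern.
Here the string isn't matched end-to-end, so the call returns None.

None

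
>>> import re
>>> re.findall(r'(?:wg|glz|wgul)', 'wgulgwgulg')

Alternation isn't longest-match — the leftmost alternative that fits at this position is chosen.
Since nothing is captured, `findall` lists the 2 matched substrings directly.

['wg', 'wg']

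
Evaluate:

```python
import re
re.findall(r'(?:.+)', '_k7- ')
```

This matches one or more of any character (non-capturing group).
Matches: at [0:5] → '_k7- '.
No capturing groups, so `findall` returns the 1 full match string.

['_k7- ']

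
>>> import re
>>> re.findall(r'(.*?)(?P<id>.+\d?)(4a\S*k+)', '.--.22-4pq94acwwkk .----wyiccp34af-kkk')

[('', '.--.22-4pq94acwwkk .----wyiccp3', '4af-kkk')]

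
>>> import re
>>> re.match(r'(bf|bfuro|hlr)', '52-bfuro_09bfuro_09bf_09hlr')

None

`re.match` only tries the pattern at the start of the string.
Here position 0 doesn't satisfy it, so the call returns None.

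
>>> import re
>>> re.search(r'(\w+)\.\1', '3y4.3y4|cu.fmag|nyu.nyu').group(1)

'3y4'

`\1` has to match the exact text group 1 already captured.
`re.search` scans for the first position where the pattern succeeds.
The match spans [0:7] → '3y4.3y4'.
Captured: group 1 = '3y4'.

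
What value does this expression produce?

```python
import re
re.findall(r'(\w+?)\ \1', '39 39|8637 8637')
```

['39', '8637']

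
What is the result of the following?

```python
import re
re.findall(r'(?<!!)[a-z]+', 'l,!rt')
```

['l', 't']

The negative lookahead/lookbehind blocks any match where the forbidden context is present.
No capturing groups, so `findall` returns the 2 full match strings.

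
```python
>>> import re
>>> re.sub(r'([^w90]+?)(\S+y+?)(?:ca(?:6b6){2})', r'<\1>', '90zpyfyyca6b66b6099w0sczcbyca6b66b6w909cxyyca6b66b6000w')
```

'90<z>000w'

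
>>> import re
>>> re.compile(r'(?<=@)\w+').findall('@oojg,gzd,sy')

['oojg']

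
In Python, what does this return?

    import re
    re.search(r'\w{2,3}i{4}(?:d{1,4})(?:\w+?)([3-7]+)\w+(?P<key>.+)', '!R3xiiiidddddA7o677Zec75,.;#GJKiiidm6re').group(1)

The match spans [1:39] → 'R3xiiiidddddA7o677Zec75,.;#GJKiiidm6re'.
Captured: group 1 = '7', group 2 = ',.;#GJKiiidm6re'.

'7'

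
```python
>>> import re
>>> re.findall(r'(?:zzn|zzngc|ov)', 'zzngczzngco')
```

['zzn', 'zzn']

The regex engine tests alternatives in the order written; an earlier branch that matches wins even if a later one would match more.
No capturing groups, so `findall` returns the 2 full match strings.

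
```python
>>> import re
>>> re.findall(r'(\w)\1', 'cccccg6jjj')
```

['c', 'c', 'j']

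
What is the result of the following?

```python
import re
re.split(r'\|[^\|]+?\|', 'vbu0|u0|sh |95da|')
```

['vbu0', 'sh ', '']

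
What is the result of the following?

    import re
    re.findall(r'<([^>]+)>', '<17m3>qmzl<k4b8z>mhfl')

['17m3', 'k4b8z']

With a single group, `findall` returns only what that group captured — 2 items.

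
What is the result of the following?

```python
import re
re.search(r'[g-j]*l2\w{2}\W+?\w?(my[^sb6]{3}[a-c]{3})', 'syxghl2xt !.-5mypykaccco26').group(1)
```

The match spans [3:22] → 'ghl2xt !.-5mypykacc'.
Captured: group 1 = 'mypykacc'.

'mypykacc'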